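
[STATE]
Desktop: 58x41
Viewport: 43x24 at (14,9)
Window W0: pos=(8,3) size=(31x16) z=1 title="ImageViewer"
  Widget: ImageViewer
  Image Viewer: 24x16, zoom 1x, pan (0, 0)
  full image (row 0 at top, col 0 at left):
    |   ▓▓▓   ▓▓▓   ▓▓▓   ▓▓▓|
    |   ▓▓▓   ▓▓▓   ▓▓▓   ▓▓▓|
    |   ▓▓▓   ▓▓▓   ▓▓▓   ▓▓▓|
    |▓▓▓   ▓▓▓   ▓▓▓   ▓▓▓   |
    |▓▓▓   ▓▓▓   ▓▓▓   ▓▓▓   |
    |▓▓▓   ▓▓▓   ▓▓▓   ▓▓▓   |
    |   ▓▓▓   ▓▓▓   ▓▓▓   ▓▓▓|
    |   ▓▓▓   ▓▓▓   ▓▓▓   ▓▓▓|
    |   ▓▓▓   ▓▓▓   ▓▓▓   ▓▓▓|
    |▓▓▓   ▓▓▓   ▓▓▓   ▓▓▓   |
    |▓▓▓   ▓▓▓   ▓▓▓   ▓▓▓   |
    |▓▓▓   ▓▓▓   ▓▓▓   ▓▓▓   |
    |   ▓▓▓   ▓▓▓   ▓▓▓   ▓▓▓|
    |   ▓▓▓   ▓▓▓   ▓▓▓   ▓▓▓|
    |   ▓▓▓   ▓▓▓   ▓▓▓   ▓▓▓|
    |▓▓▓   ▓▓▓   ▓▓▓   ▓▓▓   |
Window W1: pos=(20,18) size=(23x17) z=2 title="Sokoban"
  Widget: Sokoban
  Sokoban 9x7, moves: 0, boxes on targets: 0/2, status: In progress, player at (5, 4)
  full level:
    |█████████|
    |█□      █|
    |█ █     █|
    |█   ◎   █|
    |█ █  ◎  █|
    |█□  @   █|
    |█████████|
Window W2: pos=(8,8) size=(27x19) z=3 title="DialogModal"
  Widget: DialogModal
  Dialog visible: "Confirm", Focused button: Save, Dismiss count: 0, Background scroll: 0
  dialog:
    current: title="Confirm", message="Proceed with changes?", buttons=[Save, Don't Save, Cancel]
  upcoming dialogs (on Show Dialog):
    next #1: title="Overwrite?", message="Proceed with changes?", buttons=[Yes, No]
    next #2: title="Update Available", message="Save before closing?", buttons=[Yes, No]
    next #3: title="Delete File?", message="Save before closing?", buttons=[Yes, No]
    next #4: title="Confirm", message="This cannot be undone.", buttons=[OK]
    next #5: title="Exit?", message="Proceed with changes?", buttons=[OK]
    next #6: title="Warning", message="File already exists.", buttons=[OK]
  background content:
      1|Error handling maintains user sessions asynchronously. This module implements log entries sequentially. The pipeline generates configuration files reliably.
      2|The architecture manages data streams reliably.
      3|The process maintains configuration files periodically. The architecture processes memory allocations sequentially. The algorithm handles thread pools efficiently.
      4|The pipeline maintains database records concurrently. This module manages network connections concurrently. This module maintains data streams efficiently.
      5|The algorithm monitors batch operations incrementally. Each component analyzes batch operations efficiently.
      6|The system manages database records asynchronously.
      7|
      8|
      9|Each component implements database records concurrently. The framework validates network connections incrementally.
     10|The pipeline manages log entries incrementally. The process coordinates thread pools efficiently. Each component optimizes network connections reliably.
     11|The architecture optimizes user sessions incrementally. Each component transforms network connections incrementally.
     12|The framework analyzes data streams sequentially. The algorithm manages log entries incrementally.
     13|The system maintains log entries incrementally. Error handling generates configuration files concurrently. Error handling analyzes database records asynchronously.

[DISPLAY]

ogModal             ┃   ┃                  
────────────────────┨   ┃                  
 handling maintains ┃   ┃                  
rchitecture manages ┃   ┃                  
rocess maintains con┃   ┃                  
ipeline maintains da┃   ┃                  
lgorithm monitors ba┃   ┃                  
─────────────────┐ba┃   ┃                  
    Confirm      │  ┃   ┃                  
oceed with change│  ┃━━━━━━━┓              
ave]  Don't Save │ts┃       ┃              
─────────────────┘g ┃───────┨              
rchitecture optimize┃       ┃              
ramework analyzes da┃       ┃              
ystem maintains log ┃       ┃              
                    ┃       ┃              
                    ┃       ┃              
━━━━━━━━━━━━━━━━━━━━┛       ┃              
      ┃█████████            ┃              
      ┃Moves: 0  0/2        ┃              
      ┃                     ┃              
      ┃                     ┃              
      ┃                     ┃              
      ┃                     ┃              


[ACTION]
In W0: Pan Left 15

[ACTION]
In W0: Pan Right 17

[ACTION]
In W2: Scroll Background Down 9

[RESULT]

ogModal             ┃   ┃                  
────────────────────┨   ┃                  
ipeline manages log ┃   ┃                  
rchitecture optimize┃   ┃                  
ramework analyzes da┃   ┃                  
ystem maintains log ┃   ┃                  
                    ┃   ┃                  
─────────────────┐  ┃   ┃                  
    Confirm      │  ┃   ┃                  
oceed with change│  ┃━━━━━━━┓              
ave]  Don't Save │  ┃       ┃              
─────────────────┘  ┃───────┨              
                    ┃       ┃              
                    ┃       ┃              
                    ┃       ┃              
                    ┃       ┃              
                    ┃       ┃              
━━━━━━━━━━━━━━━━━━━━┛       ┃              
      ┃█████████            ┃              
      ┃Moves: 0  0/2        ┃              
      ┃                     ┃              
      ┃                     ┃              
      ┃                     ┃              
      ┃                     ┃              


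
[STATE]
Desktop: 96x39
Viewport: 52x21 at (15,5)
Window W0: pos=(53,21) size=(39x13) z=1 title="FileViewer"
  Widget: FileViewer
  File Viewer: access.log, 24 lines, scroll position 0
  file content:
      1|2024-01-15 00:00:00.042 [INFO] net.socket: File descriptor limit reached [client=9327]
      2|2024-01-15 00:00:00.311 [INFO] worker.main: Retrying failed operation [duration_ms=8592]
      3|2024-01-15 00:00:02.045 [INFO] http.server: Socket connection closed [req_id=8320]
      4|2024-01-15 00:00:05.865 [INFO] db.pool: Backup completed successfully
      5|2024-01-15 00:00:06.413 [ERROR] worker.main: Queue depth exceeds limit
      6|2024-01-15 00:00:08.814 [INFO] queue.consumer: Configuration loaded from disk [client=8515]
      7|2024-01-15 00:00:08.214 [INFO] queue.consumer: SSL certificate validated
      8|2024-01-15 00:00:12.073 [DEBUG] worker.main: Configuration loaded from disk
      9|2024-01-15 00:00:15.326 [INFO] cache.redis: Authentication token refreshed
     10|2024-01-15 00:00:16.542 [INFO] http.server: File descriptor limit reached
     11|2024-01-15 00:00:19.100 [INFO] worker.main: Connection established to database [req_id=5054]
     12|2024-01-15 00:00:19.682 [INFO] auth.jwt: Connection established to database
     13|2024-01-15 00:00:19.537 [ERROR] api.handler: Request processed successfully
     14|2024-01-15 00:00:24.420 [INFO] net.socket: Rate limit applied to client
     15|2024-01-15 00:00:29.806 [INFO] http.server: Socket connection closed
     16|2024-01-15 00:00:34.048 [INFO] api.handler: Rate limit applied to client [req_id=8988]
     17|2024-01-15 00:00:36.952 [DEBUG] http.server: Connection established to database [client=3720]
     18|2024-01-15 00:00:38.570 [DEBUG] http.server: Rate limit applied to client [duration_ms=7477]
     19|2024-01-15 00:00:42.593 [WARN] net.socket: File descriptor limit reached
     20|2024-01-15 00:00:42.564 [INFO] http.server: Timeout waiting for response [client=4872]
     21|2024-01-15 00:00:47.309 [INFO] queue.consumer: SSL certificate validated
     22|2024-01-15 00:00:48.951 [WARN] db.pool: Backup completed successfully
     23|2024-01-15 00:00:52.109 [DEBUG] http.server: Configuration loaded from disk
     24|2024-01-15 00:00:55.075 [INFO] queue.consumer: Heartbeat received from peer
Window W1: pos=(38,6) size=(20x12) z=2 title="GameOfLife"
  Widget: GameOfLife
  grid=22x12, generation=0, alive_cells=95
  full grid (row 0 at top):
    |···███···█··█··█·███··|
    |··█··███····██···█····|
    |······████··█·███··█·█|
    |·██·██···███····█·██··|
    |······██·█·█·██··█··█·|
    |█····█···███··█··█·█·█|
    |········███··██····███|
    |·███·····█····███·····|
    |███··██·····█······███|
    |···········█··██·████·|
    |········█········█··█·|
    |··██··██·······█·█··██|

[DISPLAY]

                                                    
                       ┏━━━━━━━━━━━━━━━━━━┓         
                       ┃ GameOfLife       ┃         
                       ┠──────────────────┨         
                       ┃Gen: 0            ┃         
                       ┃····████··█·███··█┃         
                       ┃█·██···███····█·██┃         
                       ┃····██·█·█·██··█··┃         
                       ┃···█···███··█··█·█┃         
                       ┃······███··██····█┃         
                       ┃██·····█····███···┃         
                       ┃█··██·····█······█┃         
                       ┗━━━━━━━━━━━━━━━━━━┛         
                                                    
                                                    
                                                    
                                      ┏━━━━━━━━━━━━━
                                      ┃ FileViewer  
                                      ┠─────────────
                                      ┃2024-01-15 00
                                      ┃2024-01-15 00


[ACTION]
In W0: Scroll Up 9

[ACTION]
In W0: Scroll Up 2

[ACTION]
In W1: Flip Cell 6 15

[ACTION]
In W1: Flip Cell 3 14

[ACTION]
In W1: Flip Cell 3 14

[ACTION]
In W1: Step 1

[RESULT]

                                                    
                       ┏━━━━━━━━━━━━━━━━━━┓         
                       ┃ GameOfLife       ┃         
                       ┠──────────────────┨         
                       ┃Gen: 1            ┃         
                       ┃███····█··█·███··█┃         
                       ┃···█·····█····█·██┃         
                       ┃··█·█······█████··┃         
                       ┃····██···█····█··█┃         
                       ┃█·····█··█·█····██┃         
                       ┃·█····███·····█···┃         
                       ┃·█·········█···█··┃         
                       ┗━━━━━━━━━━━━━━━━━━┛         
                                                    
                                                    
                                                    
                                      ┏━━━━━━━━━━━━━
                                      ┃ FileViewer  
                                      ┠─────────────
                                      ┃2024-01-15 00
                                      ┃2024-01-15 00


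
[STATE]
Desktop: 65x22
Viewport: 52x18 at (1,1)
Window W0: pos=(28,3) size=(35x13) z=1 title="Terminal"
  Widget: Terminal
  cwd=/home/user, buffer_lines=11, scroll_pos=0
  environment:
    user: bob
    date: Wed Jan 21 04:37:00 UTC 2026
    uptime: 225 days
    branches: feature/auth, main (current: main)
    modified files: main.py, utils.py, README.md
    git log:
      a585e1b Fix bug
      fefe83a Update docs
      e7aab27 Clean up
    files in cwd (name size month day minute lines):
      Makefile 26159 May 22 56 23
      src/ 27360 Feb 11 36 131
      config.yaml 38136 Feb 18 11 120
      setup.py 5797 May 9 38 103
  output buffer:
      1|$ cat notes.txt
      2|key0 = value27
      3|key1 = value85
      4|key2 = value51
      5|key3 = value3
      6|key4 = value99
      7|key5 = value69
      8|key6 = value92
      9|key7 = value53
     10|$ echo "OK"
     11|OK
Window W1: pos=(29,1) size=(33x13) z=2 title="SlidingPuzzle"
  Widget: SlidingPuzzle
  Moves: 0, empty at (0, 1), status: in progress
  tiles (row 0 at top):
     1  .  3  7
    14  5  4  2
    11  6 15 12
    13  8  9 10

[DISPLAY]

                            ┏━━━━━━━━━━━━━━━━━━━━━━━
                            ┃ SlidingPuzzle         
                           ┏┠───────────────────────
                           ┃┃┌────┬────┬────┬────┐  
                           ┠┃│  1 │    │  3 │  7 │  
                           ┃┃├────┼────┼────┼────┤  
                           ┃┃│ 14 │  5 │  4 │  2 │  
                           ┃┃├────┼────┼────┼────┤  
                           ┃┃│ 11 │  6 │ 15 │ 12 │  
                           ┃┃├────┼────┼────┼────┤  
                           ┃┃│ 13 │  8 │  9 │ 10 │  
                           ┃┃└────┴────┴────┴────┘  
                           ┃┗━━━━━━━━━━━━━━━━━━━━━━━
                           ┃key7 = value53          
                           ┗━━━━━━━━━━━━━━━━━━━━━━━━
                                                    
                                                    
                                                    


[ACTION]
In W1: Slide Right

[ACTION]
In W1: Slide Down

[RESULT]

                            ┏━━━━━━━━━━━━━━━━━━━━━━━
                            ┃ SlidingPuzzle         
                           ┏┠───────────────────────
                           ┃┃┌────┬────┬────┬────┐  
                           ┠┃│    │  1 │  3 │  7 │  
                           ┃┃├────┼────┼────┼────┤  
                           ┃┃│ 14 │  5 │  4 │  2 │  
                           ┃┃├────┼────┼────┼────┤  
                           ┃┃│ 11 │  6 │ 15 │ 12 │  
                           ┃┃├────┼────┼────┼────┤  
                           ┃┃│ 13 │  8 │  9 │ 10 │  
                           ┃┃└────┴────┴────┴────┘  
                           ┃┗━━━━━━━━━━━━━━━━━━━━━━━
                           ┃key7 = value53          
                           ┗━━━━━━━━━━━━━━━━━━━━━━━━
                                                    
                                                    
                                                    


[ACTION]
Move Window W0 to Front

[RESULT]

                            ┏━━━━━━━━━━━━━━━━━━━━━━━
                            ┃ SlidingPuzzle         
                           ┏━━━━━━━━━━━━━━━━━━━━━━━━
                           ┃ Terminal               
                           ┠────────────────────────
                           ┃$ cat notes.txt         
                           ┃key0 = value27          
                           ┃key1 = value85          
                           ┃key2 = value51          
                           ┃key3 = value3           
                           ┃key4 = value99          
                           ┃key5 = value69          
                           ┃key6 = value92          
                           ┃key7 = value53          
                           ┗━━━━━━━━━━━━━━━━━━━━━━━━
                                                    
                                                    
                                                    


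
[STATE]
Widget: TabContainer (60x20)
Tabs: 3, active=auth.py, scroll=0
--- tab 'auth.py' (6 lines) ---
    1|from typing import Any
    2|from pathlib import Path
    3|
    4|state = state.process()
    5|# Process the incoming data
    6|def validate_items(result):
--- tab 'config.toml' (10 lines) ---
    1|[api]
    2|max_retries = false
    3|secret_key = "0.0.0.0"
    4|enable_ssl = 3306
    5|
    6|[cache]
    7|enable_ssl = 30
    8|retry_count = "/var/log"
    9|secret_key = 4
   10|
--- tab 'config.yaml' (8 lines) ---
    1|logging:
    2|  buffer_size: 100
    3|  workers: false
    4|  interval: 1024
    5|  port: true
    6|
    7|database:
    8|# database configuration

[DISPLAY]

[auth.py]│ config.toml │ config.yaml                        
────────────────────────────────────────────────────────────
from typing import Any                                      
from pathlib import Path                                    
                                                            
state = state.process()                                     
# Process the incoming data                                 
def validate_items(result):                                 
                                                            
                                                            
                                                            
                                                            
                                                            
                                                            
                                                            
                                                            
                                                            
                                                            
                                                            
                                                            


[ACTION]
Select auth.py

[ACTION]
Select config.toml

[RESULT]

 auth.py │[config.toml]│ config.yaml                        
────────────────────────────────────────────────────────────
[api]                                                       
max_retries = false                                         
secret_key = "0.0.0.0"                                      
enable_ssl = 3306                                           
                                                            
[cache]                                                     
enable_ssl = 30                                             
retry_count = "/var/log"                                    
secret_key = 4                                              
                                                            
                                                            
                                                            
                                                            
                                                            
                                                            
                                                            
                                                            
                                                            


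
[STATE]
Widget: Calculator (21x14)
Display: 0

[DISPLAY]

                    0
┌───┬───┬───┬───┐    
│ 7 │ 8 │ 9 │ ÷ │    
├───┼───┼───┼───┤    
│ 4 │ 5 │ 6 │ × │    
├───┼───┼───┼───┤    
│ 1 │ 2 │ 3 │ - │    
├───┼───┼───┼───┤    
│ 0 │ . │ = │ + │    
├───┼───┼───┼───┤    
│ C │ MC│ MR│ M+│    
└───┴───┴───┴───┘    
                     
                     


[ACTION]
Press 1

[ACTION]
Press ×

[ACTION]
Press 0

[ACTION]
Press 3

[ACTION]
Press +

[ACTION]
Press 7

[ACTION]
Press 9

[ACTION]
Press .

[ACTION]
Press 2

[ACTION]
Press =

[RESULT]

                 82.2
┌───┬───┬───┬───┐    
│ 7 │ 8 │ 9 │ ÷ │    
├───┼───┼───┼───┤    
│ 4 │ 5 │ 6 │ × │    
├───┼───┼───┼───┤    
│ 1 │ 2 │ 3 │ - │    
├───┼───┼───┼───┤    
│ 0 │ . │ = │ + │    
├───┼───┼───┼───┤    
│ C │ MC│ MR│ M+│    
└───┴───┴───┴───┘    
                     
                     


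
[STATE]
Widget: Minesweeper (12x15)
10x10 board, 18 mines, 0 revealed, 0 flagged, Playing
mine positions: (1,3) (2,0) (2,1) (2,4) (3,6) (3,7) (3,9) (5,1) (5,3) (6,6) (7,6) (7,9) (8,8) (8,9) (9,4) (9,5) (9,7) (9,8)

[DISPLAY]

■■■■■■■■■■  
■■■■■■■■■■  
■■■■■■■■■■  
■■■■■■■■■■  
■■■■■■■■■■  
■■■■■■■■■■  
■■■■■■■■■■  
■■■■■■■■■■  
■■■■■■■■■■  
■■■■■■■■■■  
            
            
            
            
            


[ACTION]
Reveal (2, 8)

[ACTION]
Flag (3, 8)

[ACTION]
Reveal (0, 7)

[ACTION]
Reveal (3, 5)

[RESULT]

■■■■1       
■■■■21      
■■■■■22221  
■■■■■2■■⚑■  
■■■■■■■■■■  
■■■■■■■■■■  
■■■■■■■■■■  
■■■■■■■■■■  
■■■■■■■■■■  
■■■■■■■■■■  
            
            
            
            
            


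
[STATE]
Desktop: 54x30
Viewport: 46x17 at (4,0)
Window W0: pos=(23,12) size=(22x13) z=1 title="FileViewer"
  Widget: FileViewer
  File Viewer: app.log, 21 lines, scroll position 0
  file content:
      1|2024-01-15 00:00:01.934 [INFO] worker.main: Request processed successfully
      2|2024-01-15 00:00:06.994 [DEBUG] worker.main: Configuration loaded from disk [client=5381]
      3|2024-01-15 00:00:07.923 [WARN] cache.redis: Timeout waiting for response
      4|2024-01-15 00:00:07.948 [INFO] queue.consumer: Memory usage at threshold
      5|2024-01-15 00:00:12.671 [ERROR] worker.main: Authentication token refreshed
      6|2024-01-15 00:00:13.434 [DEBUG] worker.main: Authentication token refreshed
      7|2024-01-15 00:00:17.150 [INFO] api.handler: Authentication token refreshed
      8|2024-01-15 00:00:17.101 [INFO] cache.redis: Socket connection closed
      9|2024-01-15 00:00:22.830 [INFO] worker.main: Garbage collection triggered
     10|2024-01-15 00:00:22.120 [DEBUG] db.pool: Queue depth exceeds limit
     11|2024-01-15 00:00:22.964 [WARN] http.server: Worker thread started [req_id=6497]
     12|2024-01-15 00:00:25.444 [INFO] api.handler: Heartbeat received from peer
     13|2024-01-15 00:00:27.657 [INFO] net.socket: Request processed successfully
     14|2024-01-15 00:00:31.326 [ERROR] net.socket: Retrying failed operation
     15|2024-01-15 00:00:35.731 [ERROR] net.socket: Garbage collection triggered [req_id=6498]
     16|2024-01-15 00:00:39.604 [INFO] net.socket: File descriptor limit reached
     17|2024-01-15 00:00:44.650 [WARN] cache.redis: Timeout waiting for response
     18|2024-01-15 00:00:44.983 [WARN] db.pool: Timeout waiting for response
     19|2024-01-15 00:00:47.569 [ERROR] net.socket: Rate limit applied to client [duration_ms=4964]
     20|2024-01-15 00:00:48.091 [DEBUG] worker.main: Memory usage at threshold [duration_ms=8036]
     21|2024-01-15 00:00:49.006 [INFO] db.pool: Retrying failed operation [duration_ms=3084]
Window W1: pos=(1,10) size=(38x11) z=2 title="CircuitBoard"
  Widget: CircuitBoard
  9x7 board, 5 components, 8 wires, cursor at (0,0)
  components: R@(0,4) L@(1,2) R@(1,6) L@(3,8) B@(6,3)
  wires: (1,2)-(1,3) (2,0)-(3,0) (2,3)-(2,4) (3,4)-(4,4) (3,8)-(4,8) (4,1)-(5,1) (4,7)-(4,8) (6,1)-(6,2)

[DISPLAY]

                                              
                                              
                                              
                                              
                                              
                                              
                                              
                                              
                                              
                                              
━━━━━━━━━━━━━━━━━━━━━━━━━━━━━━━━━━┓           
ircuitBoard                       ┃           
──────────────────────────────────┨━━━━━┓     
 0 1 2 3 4 5 6 7 8                ┃     ┃     
 [.]              R               ┃─────┨     
                                  ┃0:01▲┃     
          L ─ ·           R       ┃0:06█┃     


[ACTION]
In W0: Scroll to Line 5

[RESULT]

                                              
                                              
                                              
                                              
                                              
                                              
                                              
                                              
                                              
                                              
━━━━━━━━━━━━━━━━━━━━━━━━━━━━━━━━━━┓           
ircuitBoard                       ┃           
──────────────────────────────────┨━━━━━┓     
 0 1 2 3 4 5 6 7 8                ┃     ┃     
 [.]              R               ┃─────┨     
                                  ┃0:12▲┃     
          L ─ ·           R       ┃0:13░┃     


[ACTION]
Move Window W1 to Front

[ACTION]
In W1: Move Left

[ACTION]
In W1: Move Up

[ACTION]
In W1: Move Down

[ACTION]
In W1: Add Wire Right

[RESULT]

                                              
                                              
                                              
                                              
                                              
                                              
                                              
                                              
                                              
                                              
━━━━━━━━━━━━━━━━━━━━━━━━━━━━━━━━━━┓           
ircuitBoard                       ┃           
──────────────────────────────────┨━━━━━┓     
 0 1 2 3 4 5 6 7 8                ┃     ┃     
                  R               ┃─────┨     
                                  ┃0:12▲┃     
 [.]─ ·   L ─ ·           R       ┃0:13░┃     


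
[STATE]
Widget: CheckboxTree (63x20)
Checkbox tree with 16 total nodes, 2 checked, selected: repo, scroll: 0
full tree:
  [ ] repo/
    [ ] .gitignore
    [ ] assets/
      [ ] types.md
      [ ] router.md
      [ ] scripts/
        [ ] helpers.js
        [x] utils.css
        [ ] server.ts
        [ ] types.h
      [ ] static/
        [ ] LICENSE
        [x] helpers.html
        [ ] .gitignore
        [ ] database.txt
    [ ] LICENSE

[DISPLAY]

>[-] repo/                                                     
   [ ] .gitignore                                              
   [-] assets/                                                 
     [ ] types.md                                              
     [ ] router.md                                             
     [-] scripts/                                              
       [ ] helpers.js                                          
       [x] utils.css                                           
       [ ] server.ts                                           
       [ ] types.h                                             
     [-] static/                                               
       [ ] LICENSE                                             
       [x] helpers.html                                        
       [ ] .gitignore                                          
       [ ] database.txt                                        
   [ ] LICENSE                                                 
                                                               
                                                               
                                                               
                                                               


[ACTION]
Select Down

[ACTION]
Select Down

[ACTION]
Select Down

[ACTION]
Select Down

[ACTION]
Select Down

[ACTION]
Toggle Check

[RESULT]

 [-] repo/                                                     
   [ ] .gitignore                                              
   [-] assets/                                                 
     [ ] types.md                                              
     [ ] router.md                                             
>    [x] scripts/                                              
       [x] helpers.js                                          
       [x] utils.css                                           
       [x] server.ts                                           
       [x] types.h                                             
     [-] static/                                               
       [ ] LICENSE                                             
       [x] helpers.html                                        
       [ ] .gitignore                                          
       [ ] database.txt                                        
   [ ] LICENSE                                                 
                                                               
                                                               
                                                               
                                                               


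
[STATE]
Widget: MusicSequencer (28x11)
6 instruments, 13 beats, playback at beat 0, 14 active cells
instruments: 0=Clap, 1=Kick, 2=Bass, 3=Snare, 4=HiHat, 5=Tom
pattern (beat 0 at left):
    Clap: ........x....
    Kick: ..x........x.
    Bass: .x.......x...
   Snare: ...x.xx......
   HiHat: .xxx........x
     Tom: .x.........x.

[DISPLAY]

      ▼123456789012         
  Clap········█····         
  Kick··█········█·         
  Bass·█·······█···         
 Snare···█·██······         
 HiHat·███········█         
   Tom·█·········█·         
                            
                            
                            
                            


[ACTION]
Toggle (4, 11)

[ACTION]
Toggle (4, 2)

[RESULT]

      ▼123456789012         
  Clap········█····         
  Kick··█········█·         
  Bass·█·······█···         
 Snare···█·██······         
 HiHat·█·█·······██         
   Tom·█·········█·         
                            
                            
                            
                            


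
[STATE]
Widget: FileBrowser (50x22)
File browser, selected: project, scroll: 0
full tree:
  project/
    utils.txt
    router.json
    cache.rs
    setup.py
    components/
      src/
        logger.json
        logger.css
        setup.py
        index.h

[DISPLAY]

> [-] project/                                    
    utils.txt                                     
    router.json                                   
    cache.rs                                      
    setup.py                                      
    [+] components/                               
                                                  
                                                  
                                                  
                                                  
                                                  
                                                  
                                                  
                                                  
                                                  
                                                  
                                                  
                                                  
                                                  
                                                  
                                                  
                                                  


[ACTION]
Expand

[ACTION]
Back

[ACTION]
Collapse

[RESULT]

> [+] project/                                    
                                                  
                                                  
                                                  
                                                  
                                                  
                                                  
                                                  
                                                  
                                                  
                                                  
                                                  
                                                  
                                                  
                                                  
                                                  
                                                  
                                                  
                                                  
                                                  
                                                  
                                                  


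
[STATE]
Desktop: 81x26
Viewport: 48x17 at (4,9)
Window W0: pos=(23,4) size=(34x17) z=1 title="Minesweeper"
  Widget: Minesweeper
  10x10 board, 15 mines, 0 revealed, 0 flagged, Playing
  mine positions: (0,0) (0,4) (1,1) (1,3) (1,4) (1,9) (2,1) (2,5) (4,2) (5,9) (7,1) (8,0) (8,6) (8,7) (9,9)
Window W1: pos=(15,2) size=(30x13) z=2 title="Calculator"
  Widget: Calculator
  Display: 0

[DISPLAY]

           ┃│ 4 │ 5 │ 6 │ × │           ┃       
           ┃├───┼───┼───┼───┤           ┃       
           ┃│ 1 │ 2 │ 3 │ - │           ┃       
           ┃├───┼───┼───┼───┤           ┃       
           ┃│ 0 │ . │ = │ + │           ┃       
           ┗━━━━━━━━━━━━━━━━━━━━━━━━━━━━┛       
                   ┃■■■■■■■■■■                  
                   ┃■■■■■■■■■■                  
                   ┃                            
                   ┃                            
                   ┃                            
                   ┗━━━━━━━━━━━━━━━━━━━━━━━━━━━━
                                                
                                                
                                                
                                                
                                                


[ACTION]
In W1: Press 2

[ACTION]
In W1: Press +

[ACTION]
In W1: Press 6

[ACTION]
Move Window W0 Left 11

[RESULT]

        ┃■■┃│ 4 │ 5 │ 6 │ × │           ┃┃      
        ┃■■┃├───┼───┼───┼───┤           ┃┃      
        ┃■■┃│ 1 │ 2 │ 3 │ - │           ┃┃      
        ┃■■┃├───┼───┼───┼───┤           ┃┃      
        ┃■■┃│ 0 │ . │ = │ + │           ┃┃      
        ┃■■┗━━━━━━━━━━━━━━━━━━━━━━━━━━━━┛┃      
        ┃■■■■■■■■■■                      ┃      
        ┃■■■■■■■■■■                      ┃      
        ┃                                ┃      
        ┃                                ┃      
        ┃                                ┃      
        ┗━━━━━━━━━━━━━━━━━━━━━━━━━━━━━━━━┛      
                                                
                                                
                                                
                                                
                                                


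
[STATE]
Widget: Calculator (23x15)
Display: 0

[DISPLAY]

                      0
┌───┬───┬───┬───┐      
│ 7 │ 8 │ 9 │ ÷ │      
├───┼───┼───┼───┤      
│ 4 │ 5 │ 6 │ × │      
├───┼───┼───┼───┤      
│ 1 │ 2 │ 3 │ - │      
├───┼───┼───┼───┤      
│ 0 │ . │ = │ + │      
├───┼───┼───┼───┤      
│ C │ MC│ MR│ M+│      
└───┴───┴───┴───┘      
                       
                       
                       


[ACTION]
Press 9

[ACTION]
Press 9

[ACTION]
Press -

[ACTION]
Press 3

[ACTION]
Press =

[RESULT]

                     96
┌───┬───┬───┬───┐      
│ 7 │ 8 │ 9 │ ÷ │      
├───┼───┼───┼───┤      
│ 4 │ 5 │ 6 │ × │      
├───┼───┼───┼───┤      
│ 1 │ 2 │ 3 │ - │      
├───┼───┼───┼───┤      
│ 0 │ . │ = │ + │      
├───┼───┼───┼───┤      
│ C │ MC│ MR│ M+│      
└───┴───┴───┴───┘      
                       
                       
                       


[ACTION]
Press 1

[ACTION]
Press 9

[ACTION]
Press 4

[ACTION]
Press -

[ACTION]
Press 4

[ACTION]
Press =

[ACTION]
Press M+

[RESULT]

                    190
┌───┬───┬───┬───┐      
│ 7 │ 8 │ 9 │ ÷ │      
├───┼───┼───┼───┤      
│ 4 │ 5 │ 6 │ × │      
├───┼───┼───┼───┤      
│ 1 │ 2 │ 3 │ - │      
├───┼───┼───┼───┤      
│ 0 │ . │ = │ + │      
├───┼───┼───┼───┤      
│ C │ MC│ MR│ M+│      
└───┴───┴───┴───┘      
                       
                       
                       
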